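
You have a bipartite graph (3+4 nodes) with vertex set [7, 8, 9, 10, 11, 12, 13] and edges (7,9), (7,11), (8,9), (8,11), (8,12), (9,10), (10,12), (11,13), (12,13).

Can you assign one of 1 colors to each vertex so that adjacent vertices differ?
No, G is not 1-colorable

Edge (8,9) forces its endpoints to differ, so 1 color is not enough.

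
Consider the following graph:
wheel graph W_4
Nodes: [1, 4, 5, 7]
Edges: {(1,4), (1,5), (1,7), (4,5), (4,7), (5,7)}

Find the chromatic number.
χ(G) = 4

Clique number ω(G) = 4 (lower bound: χ ≥ ω).
The clique on [1, 4, 5, 7] has size 4, forcing χ ≥ 4, and the coloring below uses 4 colors, so χ(G) = 4.
A valid 4-coloring: color 1: [7]; color 2: [1]; color 3: [4]; color 4: [5].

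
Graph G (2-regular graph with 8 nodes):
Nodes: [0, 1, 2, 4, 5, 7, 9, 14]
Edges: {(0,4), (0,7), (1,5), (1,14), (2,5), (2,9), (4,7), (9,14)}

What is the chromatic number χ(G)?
Clique number ω(G) = 3 (lower bound: χ ≥ ω).
The clique on [0, 4, 7] has size 3, forcing χ ≥ 3, and the coloring below uses 3 colors, so χ(G) = 3.
A valid 3-coloring: color 1: [4, 5, 9]; color 2: [1, 2, 7]; color 3: [0, 14].

χ(G) = 3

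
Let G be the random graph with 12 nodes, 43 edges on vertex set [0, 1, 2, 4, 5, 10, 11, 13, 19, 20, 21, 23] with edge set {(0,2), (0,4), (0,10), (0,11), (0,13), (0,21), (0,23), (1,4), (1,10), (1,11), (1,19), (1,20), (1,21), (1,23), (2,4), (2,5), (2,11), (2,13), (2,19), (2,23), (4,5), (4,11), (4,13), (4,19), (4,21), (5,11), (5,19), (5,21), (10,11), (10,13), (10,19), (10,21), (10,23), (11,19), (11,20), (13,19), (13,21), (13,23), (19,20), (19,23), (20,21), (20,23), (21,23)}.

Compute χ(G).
χ(G) = 5

Clique number ω(G) = 5 (lower bound: χ ≥ ω).
The clique on [0, 10, 13, 21, 23] has size 5, forcing χ ≥ 5, and the coloring below uses 5 colors, so χ(G) = 5.
A valid 5-coloring: color 1: [19, 21]; color 2: [4, 23]; color 3: [11, 13]; color 4: [2, 10, 20]; color 5: [0, 1, 5].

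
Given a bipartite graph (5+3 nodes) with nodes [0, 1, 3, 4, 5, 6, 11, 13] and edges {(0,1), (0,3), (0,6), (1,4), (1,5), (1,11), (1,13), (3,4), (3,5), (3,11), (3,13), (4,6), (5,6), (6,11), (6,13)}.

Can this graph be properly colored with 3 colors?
Yes, G is 3-colorable

A valid 3-coloring: color 1: [1, 3, 6]; color 2: [0, 4, 5, 11, 13].
(χ(G) = 2 ≤ 3.)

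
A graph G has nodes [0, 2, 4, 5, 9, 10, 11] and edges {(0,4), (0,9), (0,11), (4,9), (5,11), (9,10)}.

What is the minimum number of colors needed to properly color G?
χ(G) = 3

Clique number ω(G) = 3 (lower bound: χ ≥ ω).
The clique on [0, 4, 9] has size 3, forcing χ ≥ 3, and the coloring below uses 3 colors, so χ(G) = 3.
A valid 3-coloring: color 1: [2, 9, 11]; color 2: [0, 5, 10]; color 3: [4].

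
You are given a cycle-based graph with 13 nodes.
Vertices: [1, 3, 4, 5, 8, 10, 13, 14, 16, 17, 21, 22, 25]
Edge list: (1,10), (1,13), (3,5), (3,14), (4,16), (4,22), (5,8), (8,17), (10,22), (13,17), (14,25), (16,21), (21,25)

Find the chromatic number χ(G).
χ(G) = 3

Clique number ω(G) = 2 (lower bound: χ ≥ ω).
Odd cycle [22, 10, 1, 13, 17, 8, 5, 3, 14, 25, 21, 16, 4] needs 3 colors (χ ≥ 3).
The coloring below uses 3 colors, so χ(G) = 3.
A valid 3-coloring: color 1: [1, 5, 14, 16, 17, 22]; color 2: [3, 4, 8, 10, 13, 25]; color 3: [21].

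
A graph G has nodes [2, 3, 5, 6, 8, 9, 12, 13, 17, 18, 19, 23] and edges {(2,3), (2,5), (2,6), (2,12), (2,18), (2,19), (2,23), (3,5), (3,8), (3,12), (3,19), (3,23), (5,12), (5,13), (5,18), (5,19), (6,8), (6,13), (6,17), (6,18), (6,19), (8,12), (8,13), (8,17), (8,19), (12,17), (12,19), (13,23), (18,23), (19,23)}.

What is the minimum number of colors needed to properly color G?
χ(G) = 5

Clique number ω(G) = 5 (lower bound: χ ≥ ω).
The clique on [2, 3, 5, 12, 19] has size 5, forcing χ ≥ 5, and the coloring below uses 5 colors, so χ(G) = 5.
A valid 5-coloring: color 1: [2, 8, 9]; color 2: [13, 17, 18, 19]; color 3: [5, 6, 23]; color 4: [12]; color 5: [3].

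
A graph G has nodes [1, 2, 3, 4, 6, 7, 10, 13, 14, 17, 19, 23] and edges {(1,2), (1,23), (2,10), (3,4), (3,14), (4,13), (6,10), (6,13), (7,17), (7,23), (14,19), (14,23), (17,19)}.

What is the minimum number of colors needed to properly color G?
χ(G) = 3

Clique number ω(G) = 2 (lower bound: χ ≥ ω).
Odd cycle [3, 4, 13, 6, 10, 2, 1, 23, 14] needs 3 colors (χ ≥ 3).
The coloring below uses 3 colors, so χ(G) = 3.
A valid 3-coloring: color 1: [2, 4, 6, 14, 17]; color 2: [3, 10, 13, 19, 23]; color 3: [1, 7].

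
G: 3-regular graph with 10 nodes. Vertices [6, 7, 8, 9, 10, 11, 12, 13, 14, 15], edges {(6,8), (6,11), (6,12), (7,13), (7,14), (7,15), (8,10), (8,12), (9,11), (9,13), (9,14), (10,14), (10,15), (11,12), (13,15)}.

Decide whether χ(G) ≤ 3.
A valid 3-coloring: color 1: [6, 9, 15]; color 2: [8, 11, 13, 14]; color 3: [7, 10, 12].
(χ(G) = 3 ≤ 3.)

Yes, G is 3-colorable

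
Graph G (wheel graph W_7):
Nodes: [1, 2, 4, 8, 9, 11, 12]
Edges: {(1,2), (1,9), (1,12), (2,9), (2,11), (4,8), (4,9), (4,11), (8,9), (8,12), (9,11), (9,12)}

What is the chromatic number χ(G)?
Clique number ω(G) = 3 (lower bound: χ ≥ ω).
The clique on [4, 8, 9] has size 3, forcing χ ≥ 3, and the coloring below uses 3 colors, so χ(G) = 3.
A valid 3-coloring: color 1: [9]; color 2: [2, 4, 12]; color 3: [1, 8, 11].

χ(G) = 3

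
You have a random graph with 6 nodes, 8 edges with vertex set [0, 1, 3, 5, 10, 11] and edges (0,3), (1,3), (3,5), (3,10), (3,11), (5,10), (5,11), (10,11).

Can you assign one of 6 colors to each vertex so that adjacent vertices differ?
Yes, G is 6-colorable

A valid 6-coloring: color 1: [3]; color 2: [0, 1, 5]; color 3: [11]; color 4: [10].
(χ(G) = 4 ≤ 6.)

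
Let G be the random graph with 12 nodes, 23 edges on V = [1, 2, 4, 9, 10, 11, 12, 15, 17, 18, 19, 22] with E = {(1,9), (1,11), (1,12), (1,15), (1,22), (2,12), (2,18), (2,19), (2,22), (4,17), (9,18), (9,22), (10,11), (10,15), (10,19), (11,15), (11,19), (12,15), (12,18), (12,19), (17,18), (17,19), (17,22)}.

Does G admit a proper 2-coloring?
The clique on vertices [1, 9, 22] has size 3 > 2, so it alone needs 3 colors.

No, G is not 2-colorable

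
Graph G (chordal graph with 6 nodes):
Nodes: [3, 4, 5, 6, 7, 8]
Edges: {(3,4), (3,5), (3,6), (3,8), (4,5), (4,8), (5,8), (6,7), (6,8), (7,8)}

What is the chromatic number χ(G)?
χ(G) = 4

Clique number ω(G) = 4 (lower bound: χ ≥ ω).
The clique on [3, 4, 5, 8] has size 4, forcing χ ≥ 4, and the coloring below uses 4 colors, so χ(G) = 4.
A valid 4-coloring: color 1: [8]; color 2: [3, 7]; color 3: [4, 6]; color 4: [5].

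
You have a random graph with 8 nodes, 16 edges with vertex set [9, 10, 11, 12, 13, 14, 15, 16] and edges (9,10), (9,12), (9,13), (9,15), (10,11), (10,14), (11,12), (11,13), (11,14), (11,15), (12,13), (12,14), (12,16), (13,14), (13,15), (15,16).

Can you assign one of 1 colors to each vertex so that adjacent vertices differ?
The clique on vertices [11, 12, 13, 14] has size 4 > 1, so it alone needs 4 colors.

No, G is not 1-colorable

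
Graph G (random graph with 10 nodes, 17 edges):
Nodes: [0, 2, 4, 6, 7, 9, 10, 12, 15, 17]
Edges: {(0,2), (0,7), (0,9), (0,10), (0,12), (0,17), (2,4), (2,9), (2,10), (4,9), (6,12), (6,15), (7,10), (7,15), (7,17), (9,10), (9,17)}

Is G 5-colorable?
Yes, G is 5-colorable

A valid 5-coloring: color 1: [0, 4, 15]; color 2: [7, 9, 12]; color 3: [2, 6, 17]; color 4: [10].
(χ(G) = 4 ≤ 5.)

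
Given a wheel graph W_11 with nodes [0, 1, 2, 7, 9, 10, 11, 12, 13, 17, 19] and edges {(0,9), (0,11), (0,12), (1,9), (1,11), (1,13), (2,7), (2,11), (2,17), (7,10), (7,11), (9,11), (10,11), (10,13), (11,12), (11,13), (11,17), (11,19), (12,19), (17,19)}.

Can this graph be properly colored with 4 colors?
Yes, G is 4-colorable

A valid 4-coloring: color 1: [11]; color 2: [7, 9, 12, 13, 17]; color 3: [0, 1, 2, 10, 19].
(χ(G) = 3 ≤ 4.)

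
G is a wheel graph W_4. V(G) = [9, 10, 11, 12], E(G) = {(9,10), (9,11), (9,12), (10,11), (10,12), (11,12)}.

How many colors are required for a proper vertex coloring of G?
χ(G) = 4

Clique number ω(G) = 4 (lower bound: χ ≥ ω).
The clique on [9, 10, 11, 12] has size 4, forcing χ ≥ 4, and the coloring below uses 4 colors, so χ(G) = 4.
A valid 4-coloring: color 1: [11]; color 2: [12]; color 3: [10]; color 4: [9].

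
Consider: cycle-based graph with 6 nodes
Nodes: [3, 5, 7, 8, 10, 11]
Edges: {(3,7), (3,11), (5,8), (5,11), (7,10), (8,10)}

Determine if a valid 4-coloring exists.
A valid 4-coloring: color 1: [7, 8, 11]; color 2: [3, 5, 10].
(χ(G) = 2 ≤ 4.)

Yes, G is 4-colorable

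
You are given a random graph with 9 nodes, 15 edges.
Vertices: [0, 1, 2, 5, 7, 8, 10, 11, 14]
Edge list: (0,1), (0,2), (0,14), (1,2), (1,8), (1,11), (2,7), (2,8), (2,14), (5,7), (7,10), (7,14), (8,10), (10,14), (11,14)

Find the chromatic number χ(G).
Clique number ω(G) = 3 (lower bound: χ ≥ ω).
The clique on [0, 1, 2] has size 3, forcing χ ≥ 3, and the coloring below uses 3 colors, so χ(G) = 3.
A valid 3-coloring: color 1: [2, 5, 10, 11]; color 2: [1, 14]; color 3: [0, 7, 8].

χ(G) = 3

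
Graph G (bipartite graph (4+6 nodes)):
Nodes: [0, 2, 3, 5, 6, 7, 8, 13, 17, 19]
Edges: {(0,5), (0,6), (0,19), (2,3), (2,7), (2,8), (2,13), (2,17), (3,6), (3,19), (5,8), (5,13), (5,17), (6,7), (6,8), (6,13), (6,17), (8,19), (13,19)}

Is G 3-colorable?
A valid 3-coloring: color 1: [2, 5, 6, 19]; color 2: [0, 3, 7, 8, 13, 17].
(χ(G) = 2 ≤ 3.)

Yes, G is 3-colorable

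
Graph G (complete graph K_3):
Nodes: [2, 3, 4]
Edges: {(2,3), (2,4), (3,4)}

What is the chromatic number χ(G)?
Clique number ω(G) = 3 (lower bound: χ ≥ ω).
The clique on [2, 3, 4] has size 3, forcing χ ≥ 3, and the coloring below uses 3 colors, so χ(G) = 3.
A valid 3-coloring: color 1: [4]; color 2: [2]; color 3: [3].

χ(G) = 3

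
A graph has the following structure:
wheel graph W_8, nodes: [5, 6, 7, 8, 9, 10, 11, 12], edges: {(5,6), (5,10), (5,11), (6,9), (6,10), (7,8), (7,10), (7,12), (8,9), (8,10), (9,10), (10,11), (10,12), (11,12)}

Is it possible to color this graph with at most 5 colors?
A valid 5-coloring: color 1: [10]; color 2: [6, 8, 11]; color 3: [5, 7, 9]; color 4: [12].
(χ(G) = 4 ≤ 5.)

Yes, G is 5-colorable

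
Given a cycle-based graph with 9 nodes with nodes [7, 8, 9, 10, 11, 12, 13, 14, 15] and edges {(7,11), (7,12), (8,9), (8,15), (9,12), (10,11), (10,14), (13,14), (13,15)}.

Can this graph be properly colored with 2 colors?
No, G is not 2-colorable

Odd cycle [8, 15, 13, 14, 10, 11, 7, 12, 9] needs 3 colors (χ ≥ 3).
Hence χ(G) ≥ 3 > 2, so no proper 2-coloring exists.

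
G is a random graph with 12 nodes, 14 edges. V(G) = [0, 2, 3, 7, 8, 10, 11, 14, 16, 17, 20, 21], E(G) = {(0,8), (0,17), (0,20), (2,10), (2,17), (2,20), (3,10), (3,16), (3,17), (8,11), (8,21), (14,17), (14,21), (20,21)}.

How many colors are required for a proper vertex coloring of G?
Clique number ω(G) = 2 (lower bound: χ ≥ ω).
Odd cycle [21, 20, 0, 17, 14] needs 3 colors (χ ≥ 3).
The coloring below uses 3 colors, so χ(G) = 3.
A valid 3-coloring: color 1: [7, 8, 10, 16, 17, 20]; color 2: [0, 2, 3, 11, 21]; color 3: [14].

χ(G) = 3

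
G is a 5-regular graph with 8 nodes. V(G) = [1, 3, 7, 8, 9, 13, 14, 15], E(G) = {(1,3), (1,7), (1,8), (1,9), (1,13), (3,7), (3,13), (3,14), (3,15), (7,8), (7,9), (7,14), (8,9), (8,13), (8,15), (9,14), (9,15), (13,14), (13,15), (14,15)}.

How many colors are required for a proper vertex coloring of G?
Clique number ω(G) = 4 (lower bound: χ ≥ ω).
The clique on [1, 7, 8, 9] has size 4, forcing χ ≥ 4, and the coloring below uses 4 colors, so χ(G) = 4.
A valid 4-coloring: color 1: [1, 14]; color 2: [3, 8]; color 3: [7, 15]; color 4: [9, 13].

χ(G) = 4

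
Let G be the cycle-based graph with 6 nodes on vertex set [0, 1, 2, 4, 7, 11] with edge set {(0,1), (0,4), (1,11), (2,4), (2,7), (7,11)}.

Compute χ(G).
χ(G) = 2

Clique number ω(G) = 2 (lower bound: χ ≥ ω).
The graph is bipartite (no odd cycle), so 2 colors suffice: χ(G) = 2.
A valid 2-coloring: color 1: [0, 2, 11]; color 2: [1, 4, 7].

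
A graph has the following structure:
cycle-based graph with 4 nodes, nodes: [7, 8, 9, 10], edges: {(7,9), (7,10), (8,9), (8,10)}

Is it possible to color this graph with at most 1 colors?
Edge (8,9) forces its endpoints to differ, so 1 color is not enough.

No, G is not 1-colorable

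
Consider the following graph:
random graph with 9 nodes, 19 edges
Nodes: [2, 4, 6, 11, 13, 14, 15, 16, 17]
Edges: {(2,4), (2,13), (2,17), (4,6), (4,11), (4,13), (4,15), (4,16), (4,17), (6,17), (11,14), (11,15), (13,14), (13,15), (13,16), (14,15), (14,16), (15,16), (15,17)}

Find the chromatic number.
χ(G) = 4

Clique number ω(G) = 4 (lower bound: χ ≥ ω).
The clique on [4, 13, 15, 16] has size 4, forcing χ ≥ 4, and the coloring below uses 4 colors, so χ(G) = 4.
A valid 4-coloring: color 1: [4, 14]; color 2: [2, 6, 15]; color 3: [11, 13, 17]; color 4: [16].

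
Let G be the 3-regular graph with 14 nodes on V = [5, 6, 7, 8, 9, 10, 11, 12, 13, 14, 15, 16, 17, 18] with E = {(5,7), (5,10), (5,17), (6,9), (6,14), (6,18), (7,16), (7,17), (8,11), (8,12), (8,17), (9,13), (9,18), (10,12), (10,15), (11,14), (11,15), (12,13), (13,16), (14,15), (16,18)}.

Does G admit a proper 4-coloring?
A valid 4-coloring: color 1: [7, 8, 10, 13, 14, 18]; color 2: [6, 11, 12, 16, 17]; color 3: [5, 9, 15].
(χ(G) = 3 ≤ 4.)

Yes, G is 4-colorable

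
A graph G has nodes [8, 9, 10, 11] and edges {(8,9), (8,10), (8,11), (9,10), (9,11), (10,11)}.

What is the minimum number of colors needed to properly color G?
Clique number ω(G) = 4 (lower bound: χ ≥ ω).
The clique on [8, 9, 10, 11] has size 4, forcing χ ≥ 4, and the coloring below uses 4 colors, so χ(G) = 4.
A valid 4-coloring: color 1: [9]; color 2: [10]; color 3: [11]; color 4: [8].

χ(G) = 4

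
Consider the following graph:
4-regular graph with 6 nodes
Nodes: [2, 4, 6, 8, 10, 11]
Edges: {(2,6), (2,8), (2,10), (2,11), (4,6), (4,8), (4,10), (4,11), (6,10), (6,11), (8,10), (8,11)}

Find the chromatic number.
χ(G) = 3

Clique number ω(G) = 3 (lower bound: χ ≥ ω).
The clique on [2, 8, 10] has size 3, forcing χ ≥ 3, and the coloring below uses 3 colors, so χ(G) = 3.
A valid 3-coloring: color 1: [2, 4]; color 2: [6, 8]; color 3: [10, 11].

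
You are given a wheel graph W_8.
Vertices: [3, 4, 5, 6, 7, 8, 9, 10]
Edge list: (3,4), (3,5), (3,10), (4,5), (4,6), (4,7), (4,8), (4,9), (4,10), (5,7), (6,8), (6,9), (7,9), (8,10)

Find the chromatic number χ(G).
Clique number ω(G) = 3 (lower bound: χ ≥ ω).
Odd cycle [8, 6, 9, 7, 5, 3, 10] needs 3 colors (χ ≥ 3).
Vertex 4 is adjacent to every vertex of [3, 5, 6, 7, 8, 9, 10], which already need 3 colors among themselves, so 4 needs a new color (χ ≥ 4).
The coloring below uses 4 colors, so χ(G) = 4.
A valid 4-coloring: color 1: [4]; color 2: [3, 8, 9]; color 3: [6, 7, 10]; color 4: [5].

χ(G) = 4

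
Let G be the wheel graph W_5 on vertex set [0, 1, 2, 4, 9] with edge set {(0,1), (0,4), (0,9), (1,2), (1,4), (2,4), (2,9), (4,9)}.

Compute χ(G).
χ(G) = 3

Clique number ω(G) = 3 (lower bound: χ ≥ ω).
The clique on [0, 4, 9] has size 3, forcing χ ≥ 3, and the coloring below uses 3 colors, so χ(G) = 3.
A valid 3-coloring: color 1: [4]; color 2: [1, 9]; color 3: [0, 2].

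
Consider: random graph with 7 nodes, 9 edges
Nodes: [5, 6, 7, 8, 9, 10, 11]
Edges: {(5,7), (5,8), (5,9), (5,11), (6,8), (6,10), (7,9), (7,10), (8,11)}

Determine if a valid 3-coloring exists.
A valid 3-coloring: color 1: [5, 10]; color 2: [7, 8]; color 3: [6, 9, 11].
(χ(G) = 3 ≤ 3.)

Yes, G is 3-colorable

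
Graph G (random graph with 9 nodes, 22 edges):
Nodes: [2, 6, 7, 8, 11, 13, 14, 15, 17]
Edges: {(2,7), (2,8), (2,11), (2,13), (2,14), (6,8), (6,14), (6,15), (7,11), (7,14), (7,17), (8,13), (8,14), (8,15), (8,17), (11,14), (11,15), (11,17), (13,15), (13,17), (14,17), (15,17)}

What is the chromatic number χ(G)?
χ(G) = 4

Clique number ω(G) = 4 (lower bound: χ ≥ ω).
The clique on [8, 13, 15, 17] has size 4, forcing χ ≥ 4, and the coloring below uses 4 colors, so χ(G) = 4.
A valid 4-coloring: color 1: [8, 11]; color 2: [14, 15]; color 3: [2, 6, 17]; color 4: [7, 13].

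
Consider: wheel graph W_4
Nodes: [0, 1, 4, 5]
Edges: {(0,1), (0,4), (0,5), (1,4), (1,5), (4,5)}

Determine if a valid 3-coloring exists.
No, G is not 3-colorable

The clique on vertices [0, 1, 4, 5] has size 4 > 3, so it alone needs 4 colors.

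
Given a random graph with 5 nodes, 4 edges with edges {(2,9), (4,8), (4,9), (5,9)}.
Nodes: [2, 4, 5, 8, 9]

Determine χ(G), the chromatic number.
χ(G) = 2

Clique number ω(G) = 2 (lower bound: χ ≥ ω).
The graph is bipartite (no odd cycle), so 2 colors suffice: χ(G) = 2.
A valid 2-coloring: color 1: [8, 9]; color 2: [2, 4, 5].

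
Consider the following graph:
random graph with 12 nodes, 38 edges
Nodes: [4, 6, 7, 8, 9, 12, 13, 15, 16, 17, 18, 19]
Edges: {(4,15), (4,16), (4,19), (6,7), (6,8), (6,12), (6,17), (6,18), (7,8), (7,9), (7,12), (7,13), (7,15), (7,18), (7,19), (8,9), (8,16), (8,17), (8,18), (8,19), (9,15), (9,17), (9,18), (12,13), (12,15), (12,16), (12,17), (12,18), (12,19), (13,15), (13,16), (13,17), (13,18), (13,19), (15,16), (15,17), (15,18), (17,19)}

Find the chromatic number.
Clique number ω(G) = 5 (lower bound: χ ≥ ω).
The clique on [7, 12, 13, 15, 18] has size 5, forcing χ ≥ 5, and the coloring below uses 5 colors, so χ(G) = 5.
A valid 5-coloring: color 1: [4, 8, 12]; color 2: [6, 15, 19]; color 3: [7, 16, 17]; color 4: [18]; color 5: [9, 13].

χ(G) = 5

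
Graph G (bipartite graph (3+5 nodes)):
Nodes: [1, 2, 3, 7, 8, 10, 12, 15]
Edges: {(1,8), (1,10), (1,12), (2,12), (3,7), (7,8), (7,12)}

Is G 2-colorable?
A valid 2-coloring: color 1: [1, 2, 7, 15]; color 2: [3, 8, 10, 12].
(χ(G) = 2 ≤ 2.)

Yes, G is 2-colorable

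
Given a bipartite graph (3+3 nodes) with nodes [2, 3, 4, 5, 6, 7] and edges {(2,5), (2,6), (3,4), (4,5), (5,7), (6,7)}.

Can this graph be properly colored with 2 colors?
Yes, G is 2-colorable

A valid 2-coloring: color 1: [3, 5, 6]; color 2: [2, 4, 7].
(χ(G) = 2 ≤ 2.)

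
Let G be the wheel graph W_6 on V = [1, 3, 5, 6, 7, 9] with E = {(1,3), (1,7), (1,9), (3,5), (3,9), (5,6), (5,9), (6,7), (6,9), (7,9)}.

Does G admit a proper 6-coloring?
A valid 6-coloring: color 1: [9]; color 2: [5, 7]; color 3: [3, 6]; color 4: [1].
(χ(G) = 4 ≤ 6.)

Yes, G is 6-colorable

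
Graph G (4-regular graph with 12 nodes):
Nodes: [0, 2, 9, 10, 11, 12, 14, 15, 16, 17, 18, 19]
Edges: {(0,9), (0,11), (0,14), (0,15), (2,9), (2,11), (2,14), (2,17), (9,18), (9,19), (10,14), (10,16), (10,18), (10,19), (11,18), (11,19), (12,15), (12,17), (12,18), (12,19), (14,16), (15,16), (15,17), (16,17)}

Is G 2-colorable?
The clique on vertices [10, 14, 16] has size 3 > 2, so it alone needs 3 colors.

No, G is not 2-colorable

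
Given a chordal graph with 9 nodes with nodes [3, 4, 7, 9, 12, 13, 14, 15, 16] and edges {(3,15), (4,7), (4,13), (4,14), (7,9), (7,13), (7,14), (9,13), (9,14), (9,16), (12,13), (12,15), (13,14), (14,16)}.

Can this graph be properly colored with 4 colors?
Yes, G is 4-colorable

A valid 4-coloring: color 1: [13, 15, 16]; color 2: [3, 12, 14]; color 3: [7]; color 4: [4, 9].
(χ(G) = 4 ≤ 4.)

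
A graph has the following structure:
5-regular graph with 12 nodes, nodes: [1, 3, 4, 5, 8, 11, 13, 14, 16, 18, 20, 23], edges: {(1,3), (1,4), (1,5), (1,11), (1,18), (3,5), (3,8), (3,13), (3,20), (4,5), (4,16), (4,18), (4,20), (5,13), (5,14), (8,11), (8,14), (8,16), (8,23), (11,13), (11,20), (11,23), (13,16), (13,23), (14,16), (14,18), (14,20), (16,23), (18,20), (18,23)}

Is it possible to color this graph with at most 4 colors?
Yes, G is 4-colorable

A valid 4-coloring: color 1: [1, 8, 13, 20]; color 2: [5, 11, 16, 18]; color 3: [3, 4, 14, 23].
(χ(G) = 3 ≤ 4.)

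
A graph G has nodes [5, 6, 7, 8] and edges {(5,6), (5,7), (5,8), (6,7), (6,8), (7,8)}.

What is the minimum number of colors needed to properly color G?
χ(G) = 4

Clique number ω(G) = 4 (lower bound: χ ≥ ω).
The clique on [5, 6, 7, 8] has size 4, forcing χ ≥ 4, and the coloring below uses 4 colors, so χ(G) = 4.
A valid 4-coloring: color 1: [6]; color 2: [5]; color 3: [8]; color 4: [7].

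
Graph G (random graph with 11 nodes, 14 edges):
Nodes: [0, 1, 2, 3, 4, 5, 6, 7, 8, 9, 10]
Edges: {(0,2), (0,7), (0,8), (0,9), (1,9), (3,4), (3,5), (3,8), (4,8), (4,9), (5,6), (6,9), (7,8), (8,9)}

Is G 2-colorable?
The clique on vertices [0, 8, 9] has size 3 > 2, so it alone needs 3 colors.

No, G is not 2-colorable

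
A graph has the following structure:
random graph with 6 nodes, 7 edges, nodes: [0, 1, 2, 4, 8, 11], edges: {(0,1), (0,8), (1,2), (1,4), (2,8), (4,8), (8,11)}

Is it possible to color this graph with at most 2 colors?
Yes, G is 2-colorable

A valid 2-coloring: color 1: [1, 8]; color 2: [0, 2, 4, 11].
(χ(G) = 2 ≤ 2.)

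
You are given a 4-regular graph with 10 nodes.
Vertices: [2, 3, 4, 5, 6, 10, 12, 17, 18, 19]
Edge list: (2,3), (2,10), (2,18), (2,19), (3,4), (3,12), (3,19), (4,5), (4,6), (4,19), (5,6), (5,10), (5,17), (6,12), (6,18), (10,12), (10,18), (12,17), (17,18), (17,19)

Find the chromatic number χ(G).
Clique number ω(G) = 3 (lower bound: χ ≥ ω).
The clique on [2, 3, 19] has size 3, forcing χ ≥ 3, and the coloring below uses 3 colors, so χ(G) = 3.
A valid 3-coloring: color 1: [2, 4, 12]; color 2: [3, 6, 10, 17]; color 3: [5, 18, 19].

χ(G) = 3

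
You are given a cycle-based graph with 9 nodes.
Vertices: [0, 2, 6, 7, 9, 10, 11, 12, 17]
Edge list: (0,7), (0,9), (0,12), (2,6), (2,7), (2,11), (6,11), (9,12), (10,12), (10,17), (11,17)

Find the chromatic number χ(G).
χ(G) = 3

Clique number ω(G) = 3 (lower bound: χ ≥ ω).
The clique on [0, 9, 12] has size 3, forcing χ ≥ 3, and the coloring below uses 3 colors, so χ(G) = 3.
A valid 3-coloring: color 1: [0, 2, 10]; color 2: [7, 11, 12]; color 3: [6, 9, 17].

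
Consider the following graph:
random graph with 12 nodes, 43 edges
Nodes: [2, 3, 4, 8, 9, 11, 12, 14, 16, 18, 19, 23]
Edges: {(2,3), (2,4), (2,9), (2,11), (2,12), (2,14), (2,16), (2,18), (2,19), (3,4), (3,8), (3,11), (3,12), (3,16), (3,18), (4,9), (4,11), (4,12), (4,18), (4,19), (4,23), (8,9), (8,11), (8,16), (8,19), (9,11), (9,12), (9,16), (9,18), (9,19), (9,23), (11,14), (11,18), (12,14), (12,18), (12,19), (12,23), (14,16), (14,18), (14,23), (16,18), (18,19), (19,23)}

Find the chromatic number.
χ(G) = 6

Clique number ω(G) = 6 (lower bound: χ ≥ ω).
The clique on [2, 4, 9, 12, 18, 19] has size 6, forcing χ ≥ 6, and the coloring below uses 6 colors, so χ(G) = 6.
A valid 6-coloring: color 1: [3, 9, 14]; color 2: [2, 8, 23]; color 3: [18]; color 4: [4, 16]; color 5: [11, 12]; color 6: [19].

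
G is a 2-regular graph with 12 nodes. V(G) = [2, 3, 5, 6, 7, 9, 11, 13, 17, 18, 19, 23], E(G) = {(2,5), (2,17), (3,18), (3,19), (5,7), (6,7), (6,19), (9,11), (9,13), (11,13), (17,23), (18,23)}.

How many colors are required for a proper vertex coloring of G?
Clique number ω(G) = 3 (lower bound: χ ≥ ω).
The clique on [9, 11, 13] has size 3, forcing χ ≥ 3, and the coloring below uses 3 colors, so χ(G) = 3.
A valid 3-coloring: color 1: [2, 3, 6, 9, 23]; color 2: [5, 11, 17, 18, 19]; color 3: [7, 13].

χ(G) = 3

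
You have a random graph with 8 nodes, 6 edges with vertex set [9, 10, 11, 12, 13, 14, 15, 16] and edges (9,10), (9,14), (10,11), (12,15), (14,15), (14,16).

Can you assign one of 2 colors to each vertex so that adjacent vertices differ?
Yes, G is 2-colorable

A valid 2-coloring: color 1: [10, 12, 13, 14]; color 2: [9, 11, 15, 16].
(χ(G) = 2 ≤ 2.)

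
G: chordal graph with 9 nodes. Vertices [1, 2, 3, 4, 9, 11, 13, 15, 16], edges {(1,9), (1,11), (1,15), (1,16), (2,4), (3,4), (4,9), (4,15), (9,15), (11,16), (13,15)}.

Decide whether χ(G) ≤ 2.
The clique on vertices [1, 11, 16] has size 3 > 2, so it alone needs 3 colors.

No, G is not 2-colorable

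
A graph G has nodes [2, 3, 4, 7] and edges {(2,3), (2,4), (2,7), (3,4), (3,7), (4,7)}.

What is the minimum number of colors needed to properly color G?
χ(G) = 4

Clique number ω(G) = 4 (lower bound: χ ≥ ω).
The clique on [2, 3, 4, 7] has size 4, forcing χ ≥ 4, and the coloring below uses 4 colors, so χ(G) = 4.
A valid 4-coloring: color 1: [7]; color 2: [4]; color 3: [2]; color 4: [3].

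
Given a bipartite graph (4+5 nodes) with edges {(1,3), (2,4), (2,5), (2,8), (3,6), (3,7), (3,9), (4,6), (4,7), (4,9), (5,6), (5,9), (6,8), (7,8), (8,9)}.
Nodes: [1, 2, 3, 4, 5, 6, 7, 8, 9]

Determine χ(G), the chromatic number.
Clique number ω(G) = 2 (lower bound: χ ≥ ω).
The graph is bipartite (no odd cycle), so 2 colors suffice: χ(G) = 2.
A valid 2-coloring: color 1: [3, 4, 5, 8]; color 2: [1, 2, 6, 7, 9].

χ(G) = 2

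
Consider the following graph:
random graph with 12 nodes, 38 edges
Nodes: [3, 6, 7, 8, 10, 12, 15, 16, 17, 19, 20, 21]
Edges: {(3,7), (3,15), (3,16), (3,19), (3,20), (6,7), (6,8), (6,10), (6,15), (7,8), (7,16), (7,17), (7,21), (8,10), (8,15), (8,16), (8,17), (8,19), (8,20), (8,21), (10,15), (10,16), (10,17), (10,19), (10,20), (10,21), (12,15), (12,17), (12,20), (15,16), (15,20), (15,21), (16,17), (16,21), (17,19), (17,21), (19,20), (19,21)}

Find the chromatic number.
χ(G) = 5

Clique number ω(G) = 5 (lower bound: χ ≥ ω).
The clique on [8, 10, 16, 17, 21] has size 5, forcing χ ≥ 5, and the coloring below uses 5 colors, so χ(G) = 5.
A valid 5-coloring: color 1: [3, 8, 12]; color 2: [15, 17]; color 3: [7, 10]; color 4: [6, 16, 19]; color 5: [20, 21].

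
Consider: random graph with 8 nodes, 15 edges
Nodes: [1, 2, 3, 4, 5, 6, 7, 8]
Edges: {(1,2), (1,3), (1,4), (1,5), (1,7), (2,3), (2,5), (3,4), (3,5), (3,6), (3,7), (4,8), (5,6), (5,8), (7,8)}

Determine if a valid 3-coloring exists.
No, G is not 3-colorable

The clique on vertices [1, 2, 3, 5] has size 4 > 3, so it alone needs 4 colors.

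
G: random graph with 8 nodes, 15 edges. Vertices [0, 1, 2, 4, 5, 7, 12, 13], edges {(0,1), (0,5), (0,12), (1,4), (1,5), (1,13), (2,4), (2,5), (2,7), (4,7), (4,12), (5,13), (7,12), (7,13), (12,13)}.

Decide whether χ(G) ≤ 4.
A valid 4-coloring: color 1: [1, 2, 12]; color 2: [0, 4, 13]; color 3: [5, 7].
(χ(G) = 3 ≤ 4.)

Yes, G is 4-colorable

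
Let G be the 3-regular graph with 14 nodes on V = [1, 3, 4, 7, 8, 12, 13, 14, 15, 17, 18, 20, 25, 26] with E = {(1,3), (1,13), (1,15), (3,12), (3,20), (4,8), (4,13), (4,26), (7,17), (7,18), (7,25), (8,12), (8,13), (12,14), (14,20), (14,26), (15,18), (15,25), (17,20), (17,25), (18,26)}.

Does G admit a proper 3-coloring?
Yes, G is 3-colorable

A valid 3-coloring: color 1: [1, 4, 12, 18, 20, 25]; color 2: [3, 8, 15, 17, 26]; color 3: [7, 13, 14].
(χ(G) = 3 ≤ 3.)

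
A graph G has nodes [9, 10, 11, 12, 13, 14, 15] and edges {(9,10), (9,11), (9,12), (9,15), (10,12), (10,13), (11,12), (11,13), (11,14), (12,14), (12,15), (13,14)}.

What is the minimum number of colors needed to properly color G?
Clique number ω(G) = 3 (lower bound: χ ≥ ω).
The clique on [9, 10, 12] has size 3, forcing χ ≥ 3, and the coloring below uses 3 colors, so χ(G) = 3.
A valid 3-coloring: color 1: [12, 13]; color 2: [10, 11, 15]; color 3: [9, 14].

χ(G) = 3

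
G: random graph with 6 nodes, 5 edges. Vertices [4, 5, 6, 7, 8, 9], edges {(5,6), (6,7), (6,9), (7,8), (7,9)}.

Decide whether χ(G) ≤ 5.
Yes, G is 5-colorable

A valid 5-coloring: color 1: [4, 6, 8]; color 2: [5, 7]; color 3: [9].
(χ(G) = 3 ≤ 5.)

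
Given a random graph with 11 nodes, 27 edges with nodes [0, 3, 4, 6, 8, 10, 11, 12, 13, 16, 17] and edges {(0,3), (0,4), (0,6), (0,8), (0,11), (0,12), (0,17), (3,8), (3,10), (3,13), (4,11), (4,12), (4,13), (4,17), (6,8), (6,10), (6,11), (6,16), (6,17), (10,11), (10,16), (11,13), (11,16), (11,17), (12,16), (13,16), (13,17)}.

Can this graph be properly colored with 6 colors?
A valid 6-coloring: color 1: [8, 11, 12]; color 2: [0, 10, 13]; color 3: [3, 4, 6]; color 4: [16, 17].
(χ(G) = 4 ≤ 6.)

Yes, G is 6-colorable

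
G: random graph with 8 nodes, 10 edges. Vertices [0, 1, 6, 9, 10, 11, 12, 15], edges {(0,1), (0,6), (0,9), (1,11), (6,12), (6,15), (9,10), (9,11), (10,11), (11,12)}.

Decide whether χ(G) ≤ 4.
Yes, G is 4-colorable

A valid 4-coloring: color 1: [0, 11, 15]; color 2: [1, 6, 9]; color 3: [10, 12].
(χ(G) = 3 ≤ 4.)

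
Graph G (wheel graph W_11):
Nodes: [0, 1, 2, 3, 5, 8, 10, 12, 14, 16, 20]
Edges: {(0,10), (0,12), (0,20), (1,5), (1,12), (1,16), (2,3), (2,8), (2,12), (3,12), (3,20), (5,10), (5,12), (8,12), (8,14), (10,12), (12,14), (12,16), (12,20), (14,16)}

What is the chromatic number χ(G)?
Clique number ω(G) = 3 (lower bound: χ ≥ ω).
The clique on [0, 10, 12] has size 3, forcing χ ≥ 3, and the coloring below uses 3 colors, so χ(G) = 3.
A valid 3-coloring: color 1: [12]; color 2: [1, 2, 10, 14, 20]; color 3: [0, 3, 5, 8, 16].

χ(G) = 3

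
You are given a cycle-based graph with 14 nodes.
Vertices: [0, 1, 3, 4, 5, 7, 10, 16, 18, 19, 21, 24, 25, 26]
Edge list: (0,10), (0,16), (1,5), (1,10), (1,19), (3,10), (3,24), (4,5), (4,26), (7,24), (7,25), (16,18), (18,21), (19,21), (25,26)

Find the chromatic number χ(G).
Clique number ω(G) = 2 (lower bound: χ ≥ ω).
Odd cycle [19, 21, 18, 16, 0, 10, 1] needs 3 colors (χ ≥ 3).
The coloring below uses 3 colors, so χ(G) = 3.
A valid 3-coloring: color 1: [1, 3, 4, 16, 21, 25]; color 2: [5, 7, 10, 18, 19, 26]; color 3: [0, 24].

χ(G) = 3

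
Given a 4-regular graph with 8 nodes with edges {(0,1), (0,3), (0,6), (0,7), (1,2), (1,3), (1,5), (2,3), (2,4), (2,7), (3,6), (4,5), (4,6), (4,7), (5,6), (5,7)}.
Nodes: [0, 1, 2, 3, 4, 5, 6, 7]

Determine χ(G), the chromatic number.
χ(G) = 3

Clique number ω(G) = 3 (lower bound: χ ≥ ω).
The clique on [0, 1, 3] has size 3, forcing χ ≥ 3, and the coloring below uses 3 colors, so χ(G) = 3.
A valid 3-coloring: color 1: [3, 4]; color 2: [0, 2, 5]; color 3: [1, 6, 7].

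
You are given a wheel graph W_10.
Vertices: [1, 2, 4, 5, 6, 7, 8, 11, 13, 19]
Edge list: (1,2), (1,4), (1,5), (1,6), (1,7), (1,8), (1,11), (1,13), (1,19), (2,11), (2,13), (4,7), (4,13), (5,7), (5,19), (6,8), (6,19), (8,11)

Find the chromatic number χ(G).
χ(G) = 4

Clique number ω(G) = 3 (lower bound: χ ≥ ω).
Odd cycle [19, 6, 8, 11, 2, 13, 4, 7, 5] needs 3 colors (χ ≥ 3).
Vertex 1 is adjacent to every vertex of [2, 4, 5, 6, 7, 8, 11, 13, 19], which already need 3 colors among themselves, so 1 needs a new color (χ ≥ 4).
The coloring below uses 4 colors, so χ(G) = 4.
A valid 4-coloring: color 1: [1]; color 2: [2, 7, 8, 19]; color 3: [5, 6, 11, 13]; color 4: [4].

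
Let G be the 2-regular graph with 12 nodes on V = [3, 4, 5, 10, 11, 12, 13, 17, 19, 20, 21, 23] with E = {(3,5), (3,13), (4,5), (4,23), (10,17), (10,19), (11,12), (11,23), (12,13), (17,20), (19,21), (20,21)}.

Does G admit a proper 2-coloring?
Odd cycle [23, 11, 12, 13, 3, 5, 4] needs 3 colors (χ ≥ 3).
Hence χ(G) ≥ 3 > 2, so no proper 2-coloring exists.

No, G is not 2-colorable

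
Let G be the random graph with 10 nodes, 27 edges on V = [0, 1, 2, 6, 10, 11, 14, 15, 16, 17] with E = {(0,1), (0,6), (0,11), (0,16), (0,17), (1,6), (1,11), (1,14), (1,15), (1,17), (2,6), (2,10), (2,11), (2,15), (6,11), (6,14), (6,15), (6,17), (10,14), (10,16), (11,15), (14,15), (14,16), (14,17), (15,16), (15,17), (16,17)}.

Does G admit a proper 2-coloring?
The clique on vertices [1, 6, 14, 15, 17] has size 5 > 2, so it alone needs 5 colors.

No, G is not 2-colorable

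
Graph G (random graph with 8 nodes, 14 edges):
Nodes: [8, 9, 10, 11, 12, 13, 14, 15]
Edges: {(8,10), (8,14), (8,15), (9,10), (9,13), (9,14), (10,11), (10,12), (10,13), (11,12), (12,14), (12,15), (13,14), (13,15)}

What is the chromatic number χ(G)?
χ(G) = 3

Clique number ω(G) = 3 (lower bound: χ ≥ ω).
The clique on [9, 10, 13] has size 3, forcing χ ≥ 3, and the coloring below uses 3 colors, so χ(G) = 3.
A valid 3-coloring: color 1: [10, 14, 15]; color 2: [8, 12, 13]; color 3: [9, 11].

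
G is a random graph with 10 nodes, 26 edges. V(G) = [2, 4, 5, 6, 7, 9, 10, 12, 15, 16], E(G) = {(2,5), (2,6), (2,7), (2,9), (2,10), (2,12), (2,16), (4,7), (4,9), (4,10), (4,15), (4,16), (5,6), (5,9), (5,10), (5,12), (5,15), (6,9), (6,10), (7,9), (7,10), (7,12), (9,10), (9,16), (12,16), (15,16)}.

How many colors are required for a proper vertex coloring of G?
χ(G) = 5

Clique number ω(G) = 5 (lower bound: χ ≥ ω).
The clique on [2, 5, 6, 9, 10] has size 5, forcing χ ≥ 5, and the coloring below uses 5 colors, so χ(G) = 5.
A valid 5-coloring: color 1: [2, 4]; color 2: [9, 12, 15]; color 3: [10, 16]; color 4: [5, 7]; color 5: [6].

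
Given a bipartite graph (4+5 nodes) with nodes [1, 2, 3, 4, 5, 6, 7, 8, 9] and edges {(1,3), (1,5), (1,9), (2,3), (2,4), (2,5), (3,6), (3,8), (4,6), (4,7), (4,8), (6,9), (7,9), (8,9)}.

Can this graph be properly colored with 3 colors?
Yes, G is 3-colorable

A valid 3-coloring: color 1: [3, 4, 5, 9]; color 2: [1, 2, 6, 7, 8].
(χ(G) = 2 ≤ 3.)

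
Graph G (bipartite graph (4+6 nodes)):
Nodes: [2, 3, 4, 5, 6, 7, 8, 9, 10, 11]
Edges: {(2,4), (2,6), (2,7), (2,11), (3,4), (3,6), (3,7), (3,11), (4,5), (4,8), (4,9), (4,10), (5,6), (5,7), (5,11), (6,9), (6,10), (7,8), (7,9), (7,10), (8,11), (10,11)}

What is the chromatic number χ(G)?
χ(G) = 2

Clique number ω(G) = 2 (lower bound: χ ≥ ω).
The graph is bipartite (no odd cycle), so 2 colors suffice: χ(G) = 2.
A valid 2-coloring: color 1: [4, 6, 7, 11]; color 2: [2, 3, 5, 8, 9, 10].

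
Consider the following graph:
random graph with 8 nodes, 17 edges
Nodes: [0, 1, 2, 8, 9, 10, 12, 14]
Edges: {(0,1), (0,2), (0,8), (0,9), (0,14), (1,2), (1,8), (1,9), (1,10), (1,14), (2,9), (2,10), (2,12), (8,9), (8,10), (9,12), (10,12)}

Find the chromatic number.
χ(G) = 4

Clique number ω(G) = 4 (lower bound: χ ≥ ω).
The clique on [0, 1, 8, 9] has size 4, forcing χ ≥ 4, and the coloring below uses 4 colors, so χ(G) = 4.
A valid 4-coloring: color 1: [1, 12]; color 2: [0, 10]; color 3: [2, 8, 14]; color 4: [9].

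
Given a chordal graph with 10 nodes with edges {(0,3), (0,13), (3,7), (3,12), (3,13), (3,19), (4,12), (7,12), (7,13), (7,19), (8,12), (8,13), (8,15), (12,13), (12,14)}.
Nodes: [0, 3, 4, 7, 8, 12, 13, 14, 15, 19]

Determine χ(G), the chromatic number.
χ(G) = 4

Clique number ω(G) = 4 (lower bound: χ ≥ ω).
The clique on [3, 7, 12, 13] has size 4, forcing χ ≥ 4, and the coloring below uses 4 colors, so χ(G) = 4.
A valid 4-coloring: color 1: [0, 12, 15, 19]; color 2: [4, 13, 14]; color 3: [3, 8]; color 4: [7].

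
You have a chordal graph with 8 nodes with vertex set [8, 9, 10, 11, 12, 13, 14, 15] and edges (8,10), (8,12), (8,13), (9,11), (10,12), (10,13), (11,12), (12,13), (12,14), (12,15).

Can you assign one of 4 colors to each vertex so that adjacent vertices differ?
Yes, G is 4-colorable

A valid 4-coloring: color 1: [9, 12]; color 2: [10, 11, 14, 15]; color 3: [8]; color 4: [13].
(χ(G) = 4 ≤ 4.)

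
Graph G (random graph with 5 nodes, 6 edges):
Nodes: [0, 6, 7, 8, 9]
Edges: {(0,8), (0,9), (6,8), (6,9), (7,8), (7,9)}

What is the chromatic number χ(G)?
Clique number ω(G) = 2 (lower bound: χ ≥ ω).
The graph is bipartite (no odd cycle), so 2 colors suffice: χ(G) = 2.
A valid 2-coloring: color 1: [8, 9]; color 2: [0, 6, 7].

χ(G) = 2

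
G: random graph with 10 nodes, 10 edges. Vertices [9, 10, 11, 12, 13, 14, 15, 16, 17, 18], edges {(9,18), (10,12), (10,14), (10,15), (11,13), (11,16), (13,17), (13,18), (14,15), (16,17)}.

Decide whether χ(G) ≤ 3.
Yes, G is 3-colorable

A valid 3-coloring: color 1: [9, 10, 13, 16]; color 2: [11, 12, 14, 17, 18]; color 3: [15].
(χ(G) = 3 ≤ 3.)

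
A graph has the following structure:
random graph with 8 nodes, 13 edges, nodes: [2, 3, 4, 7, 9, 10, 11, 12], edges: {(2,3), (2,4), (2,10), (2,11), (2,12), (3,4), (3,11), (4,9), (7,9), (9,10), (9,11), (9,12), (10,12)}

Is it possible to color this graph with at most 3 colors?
A valid 3-coloring: color 1: [2, 9]; color 2: [3, 7, 12]; color 3: [4, 10, 11].
(χ(G) = 3 ≤ 3.)

Yes, G is 3-colorable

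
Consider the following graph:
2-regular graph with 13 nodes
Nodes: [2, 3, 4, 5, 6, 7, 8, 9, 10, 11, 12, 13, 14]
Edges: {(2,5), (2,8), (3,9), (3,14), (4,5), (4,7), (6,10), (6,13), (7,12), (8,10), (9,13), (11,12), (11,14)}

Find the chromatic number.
χ(G) = 3

Clique number ω(G) = 2 (lower bound: χ ≥ ω).
Odd cycle [7, 12, 11, 14, 3, 9, 13, 6, 10, 8, 2, 5, 4] needs 3 colors (χ ≥ 3).
The coloring below uses 3 colors, so χ(G) = 3.
A valid 3-coloring: color 1: [5, 6, 7, 8, 9, 11]; color 2: [2, 3, 4, 10, 12, 13]; color 3: [14].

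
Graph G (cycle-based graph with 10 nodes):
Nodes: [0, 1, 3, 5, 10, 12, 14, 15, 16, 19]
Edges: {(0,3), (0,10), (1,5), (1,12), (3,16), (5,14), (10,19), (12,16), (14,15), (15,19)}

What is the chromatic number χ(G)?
χ(G) = 2

Clique number ω(G) = 2 (lower bound: χ ≥ ω).
The graph is bipartite (no odd cycle), so 2 colors suffice: χ(G) = 2.
A valid 2-coloring: color 1: [3, 5, 10, 12, 15]; color 2: [0, 1, 14, 16, 19].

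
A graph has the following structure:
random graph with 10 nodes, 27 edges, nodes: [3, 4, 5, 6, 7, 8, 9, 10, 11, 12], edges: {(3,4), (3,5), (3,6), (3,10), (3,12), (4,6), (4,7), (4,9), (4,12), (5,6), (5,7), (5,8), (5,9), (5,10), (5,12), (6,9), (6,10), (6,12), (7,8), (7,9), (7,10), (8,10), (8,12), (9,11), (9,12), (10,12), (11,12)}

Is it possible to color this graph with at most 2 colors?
The clique on vertices [3, 5, 6, 10, 12] has size 5 > 2, so it alone needs 5 colors.

No, G is not 2-colorable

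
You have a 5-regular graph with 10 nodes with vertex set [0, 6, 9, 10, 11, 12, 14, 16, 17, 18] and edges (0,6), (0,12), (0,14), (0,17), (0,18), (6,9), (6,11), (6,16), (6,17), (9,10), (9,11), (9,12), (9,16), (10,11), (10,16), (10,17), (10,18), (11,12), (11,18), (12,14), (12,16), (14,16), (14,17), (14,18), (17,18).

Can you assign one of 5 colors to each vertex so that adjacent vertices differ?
Yes, G is 5-colorable

A valid 5-coloring: color 1: [12, 17]; color 2: [6, 10, 14]; color 3: [9, 18]; color 4: [0, 11, 16].
(χ(G) = 4 ≤ 5.)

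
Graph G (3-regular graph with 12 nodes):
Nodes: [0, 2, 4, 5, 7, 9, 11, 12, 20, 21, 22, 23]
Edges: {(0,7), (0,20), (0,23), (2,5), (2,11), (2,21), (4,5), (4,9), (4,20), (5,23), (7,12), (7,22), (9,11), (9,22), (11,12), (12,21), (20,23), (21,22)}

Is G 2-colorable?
No, G is not 2-colorable

The clique on vertices [0, 20, 23] has size 3 > 2, so it alone needs 3 colors.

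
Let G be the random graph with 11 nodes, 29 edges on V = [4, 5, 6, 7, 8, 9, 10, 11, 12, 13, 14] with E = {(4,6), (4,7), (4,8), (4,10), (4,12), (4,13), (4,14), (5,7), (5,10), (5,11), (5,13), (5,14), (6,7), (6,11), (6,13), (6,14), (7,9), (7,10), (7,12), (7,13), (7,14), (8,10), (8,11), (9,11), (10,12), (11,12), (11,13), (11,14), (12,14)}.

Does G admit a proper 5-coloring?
Yes, G is 5-colorable

A valid 5-coloring: color 1: [7, 11]; color 2: [4, 5, 9]; color 3: [10, 13, 14]; color 4: [6, 8, 12].
(χ(G) = 4 ≤ 5.)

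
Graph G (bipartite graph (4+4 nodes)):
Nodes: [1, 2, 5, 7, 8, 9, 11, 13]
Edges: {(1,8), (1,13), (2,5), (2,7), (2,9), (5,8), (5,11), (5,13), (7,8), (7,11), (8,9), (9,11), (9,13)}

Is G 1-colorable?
No, G is not 1-colorable

Edge (1,8) forces its endpoints to differ, so 1 color is not enough.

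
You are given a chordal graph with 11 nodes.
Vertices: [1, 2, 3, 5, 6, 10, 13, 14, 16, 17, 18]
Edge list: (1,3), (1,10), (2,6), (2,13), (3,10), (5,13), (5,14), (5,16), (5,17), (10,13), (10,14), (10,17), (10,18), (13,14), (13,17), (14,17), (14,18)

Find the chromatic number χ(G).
χ(G) = 4

Clique number ω(G) = 4 (lower bound: χ ≥ ω).
The clique on [5, 13, 14, 17] has size 4, forcing χ ≥ 4, and the coloring below uses 4 colors, so χ(G) = 4.
A valid 4-coloring: color 1: [2, 5, 10]; color 2: [1, 6, 14, 16]; color 3: [3, 13, 18]; color 4: [17].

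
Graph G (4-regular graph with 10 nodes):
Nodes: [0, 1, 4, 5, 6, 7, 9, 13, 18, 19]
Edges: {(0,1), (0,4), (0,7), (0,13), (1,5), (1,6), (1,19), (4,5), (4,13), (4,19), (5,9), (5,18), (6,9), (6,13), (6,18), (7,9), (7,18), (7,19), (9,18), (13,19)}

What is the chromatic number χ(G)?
Clique number ω(G) = 3 (lower bound: χ ≥ ω).
Suppose a proper 3-coloring c exists. The clique [0, 4, 13] takes 3 distinct colors; by symmetry let c(0) = 1, c(4) = 2, c(13) = 3.
- Vertex 19: neighbors [4, 13] already have colors [2, 3] ⇒ c(19) = 1.
- Vertex 5: neighbors [4] already have colors [2]; try each remaining color.
- Case c(5) = 1:
  - Vertex 6: neighbors [13] already have colors [3]; try each remaining color.
  - Case c(6) = 1:
    - Vertex 7: neighbors [0] already have colors [1]; try each remaining color.
    - Case c(7) = 2:
      - Vertex 9: neighbors [5, 7] already have colors [1, 2] ⇒ c(9) = 3.
      - Vertex 18: neighbors [5, 7, 9] already have colors [1, 2, 3] — all 3 colors blocked. Contradiction.
    - Case c(7) = 3:
      - Vertex 9: neighbors [5, 7] already have colors [1, 3] ⇒ c(9) = 2.
      - Vertex 18: neighbors [5, 9, 7] already have colors [1, 2, 3] — all 3 colors blocked. Contradiction.
  - Case c(6) = 2:
    - Vertex 9: neighbors [5, 6] already have colors [1, 2] ⇒ c(9) = 3.
    - Vertex 18: neighbors [5, 6, 9] already have colors [1, 2, 3] — all 3 colors blocked. Contradiction.
- Case c(5) = 3:
  - Vertex 1: neighbors [0, 5] already have colors [1, 3] ⇒ c(1) = 2.
  - Vertex 6: neighbors [1, 13] already have colors [2, 3] ⇒ c(6) = 1.
  - Vertex 9: neighbors [6, 5] already have colors [1, 3] ⇒ c(9) = 2.
  - Vertex 18: neighbors [6, 9, 5] already have colors [1, 2, 3] — all 3 colors blocked. Contradiction.
Every case ends in a contradiction, so G has no proper 3-coloring (χ ≥ 4).
The coloring below uses 4 colors, so χ(G) = 4.
A valid 4-coloring: color 1: [0, 5, 6, 19]; color 2: [1, 7, 13]; color 3: [4, 18]; color 4: [9].

χ(G) = 4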